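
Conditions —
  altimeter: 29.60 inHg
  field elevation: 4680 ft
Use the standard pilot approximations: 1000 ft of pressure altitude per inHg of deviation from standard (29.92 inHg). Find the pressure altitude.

5000 ft

Pressure correction = (29.92 − 29.60) × 1000 = +320 ft.
Pressure altitude = 4680 + (+320) = 5000 ft.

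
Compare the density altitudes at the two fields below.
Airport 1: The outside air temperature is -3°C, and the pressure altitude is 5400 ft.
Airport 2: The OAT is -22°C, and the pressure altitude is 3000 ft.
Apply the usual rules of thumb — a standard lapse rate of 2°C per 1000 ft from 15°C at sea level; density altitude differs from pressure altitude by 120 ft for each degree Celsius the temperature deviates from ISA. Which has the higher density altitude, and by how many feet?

Airport 1 by 5256 ft

Airport 1: ISA temp = 4.2°C, deviation -7.2°C, DA = 5400 + 120 × (-7.2) = 4536 ft.
Airport 2: ISA temp = 9°C, deviation -31°C, DA = 3000 + 120 × (-31) = -720 ft.
Airport 1 is higher by 4536 − (-720) = 5256 ft.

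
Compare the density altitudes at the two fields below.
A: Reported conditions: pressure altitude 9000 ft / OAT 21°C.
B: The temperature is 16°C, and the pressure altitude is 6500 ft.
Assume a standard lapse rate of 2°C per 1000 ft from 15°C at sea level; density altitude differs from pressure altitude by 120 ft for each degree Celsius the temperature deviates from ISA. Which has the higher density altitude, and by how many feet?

A: ISA temp = -3°C, deviation +24°C, DA = 9000 + 120 × 24 = 11880 ft.
B: ISA temp = 2°C, deviation +14°C, DA = 6500 + 120 × 14 = 8180 ft.
A is higher by 11880 − 8180 = 3700 ft.

A by 3700 ft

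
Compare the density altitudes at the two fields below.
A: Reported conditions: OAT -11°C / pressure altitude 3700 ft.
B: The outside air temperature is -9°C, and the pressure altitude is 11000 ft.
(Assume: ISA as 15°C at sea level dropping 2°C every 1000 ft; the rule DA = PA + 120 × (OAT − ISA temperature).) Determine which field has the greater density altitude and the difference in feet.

A: ISA temp = 7.6°C, deviation -18.6°C, DA = 3700 + 120 × (-18.6) = 1468 ft.
B: ISA temp = -7°C, deviation -2°C, DA = 11000 + 120 × (-2) = 10760 ft.
B is higher by 10760 − 1468 = 9292 ft.

B by 9292 ft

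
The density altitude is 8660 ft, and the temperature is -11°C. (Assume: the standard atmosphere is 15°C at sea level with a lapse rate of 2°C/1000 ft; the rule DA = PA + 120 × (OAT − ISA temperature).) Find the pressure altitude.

9500 ft

DA = PA + 120 × (OAT − (15 − 2·PA/1000)) = PA + 120·OAT − 1800 + 0.24·PA = 1.24·PA + 120·OAT − 1800.
So 1.24·PA = 8660 − 120 × (-11) + 1800 = 11780.
PA = 11780 / 1.24 = 9500 ft.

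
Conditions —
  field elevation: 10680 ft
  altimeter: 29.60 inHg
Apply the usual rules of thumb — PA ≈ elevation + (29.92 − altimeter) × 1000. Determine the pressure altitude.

Pressure correction = (29.92 − 29.60) × 1000 = +320 ft.
Pressure altitude = 10680 + (+320) = 11000 ft.

11000 ft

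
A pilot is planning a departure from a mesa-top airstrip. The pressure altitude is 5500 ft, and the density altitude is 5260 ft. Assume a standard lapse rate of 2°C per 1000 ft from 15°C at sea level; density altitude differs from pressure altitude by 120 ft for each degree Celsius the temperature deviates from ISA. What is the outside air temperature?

Density altitude − pressure altitude = 5260 − 5500 = -240 ft.
At 120 ft/°C that is an ISA deviation of -240/120 = -2°C.
ISA temperature at 5500 ft = 15 − 2 × (5500/1000) = 4°C.
OAT = ISA + deviation = 4 + (-2) = 2°C.

2°C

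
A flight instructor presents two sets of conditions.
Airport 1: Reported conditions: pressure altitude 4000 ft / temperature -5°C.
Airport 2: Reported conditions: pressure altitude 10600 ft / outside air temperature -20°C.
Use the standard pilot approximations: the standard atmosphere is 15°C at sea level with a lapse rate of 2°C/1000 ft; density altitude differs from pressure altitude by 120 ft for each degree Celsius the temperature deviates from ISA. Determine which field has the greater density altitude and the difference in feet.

Airport 1: ISA temp = 7°C, deviation -12°C, DA = 4000 + 120 × (-12) = 2560 ft.
Airport 2: ISA temp = -6.2°C, deviation -13.8°C, DA = 10600 + 120 × (-13.8) = 8944 ft.
Airport 2 is higher by 8944 − 2560 = 6384 ft.

Airport 2 by 6384 ft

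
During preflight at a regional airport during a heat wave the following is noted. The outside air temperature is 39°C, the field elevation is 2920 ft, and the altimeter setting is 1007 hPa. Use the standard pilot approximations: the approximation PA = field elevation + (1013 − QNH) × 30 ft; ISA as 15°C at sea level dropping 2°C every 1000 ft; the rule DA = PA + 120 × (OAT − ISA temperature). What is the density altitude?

Pressure altitude = 2920 + (1013 − 1007) × 30 = 2920 + (+180) = 3100 ft.
ISA temperature at 3100 ft = 15 − 2 × (3100/1000) = 8.8°C.
ISA deviation = 39 − 8.8 = +30.2°C.
Density altitude = 3100 + 120 × (30.2) = 6724 ft.

6724 ft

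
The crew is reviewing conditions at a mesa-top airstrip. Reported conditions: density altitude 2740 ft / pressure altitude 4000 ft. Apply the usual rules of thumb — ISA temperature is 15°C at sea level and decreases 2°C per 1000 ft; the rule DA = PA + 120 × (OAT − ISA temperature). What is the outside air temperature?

-3.5°C

Density altitude − pressure altitude = 2740 − 4000 = -1260 ft.
At 120 ft/°C that is an ISA deviation of -1260/120 = -10.5°C.
ISA temperature at 4000 ft = 15 − 2 × (4000/1000) = 7°C.
OAT = ISA + deviation = 7 + (-10.5) = -3.5°C.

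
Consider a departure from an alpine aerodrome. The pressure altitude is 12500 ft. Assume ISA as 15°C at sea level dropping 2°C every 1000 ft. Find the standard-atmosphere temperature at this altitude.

-10°C

ISA temperature = 15 − 2 × (12500/1000) = 15 − 25 = -10°C.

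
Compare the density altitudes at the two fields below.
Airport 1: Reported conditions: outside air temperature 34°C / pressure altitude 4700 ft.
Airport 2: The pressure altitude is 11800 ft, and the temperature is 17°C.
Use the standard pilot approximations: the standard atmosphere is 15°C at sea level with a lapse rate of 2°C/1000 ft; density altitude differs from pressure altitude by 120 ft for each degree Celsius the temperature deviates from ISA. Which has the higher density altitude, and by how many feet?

Airport 2 by 6764 ft

Airport 1: ISA temp = 5.6°C, deviation +28.4°C, DA = 4700 + 120 × 28.4 = 8108 ft.
Airport 2: ISA temp = -8.6°C, deviation +25.6°C, DA = 11800 + 120 × 25.6 = 14872 ft.
Airport 2 is higher by 14872 − 8108 = 6764 ft.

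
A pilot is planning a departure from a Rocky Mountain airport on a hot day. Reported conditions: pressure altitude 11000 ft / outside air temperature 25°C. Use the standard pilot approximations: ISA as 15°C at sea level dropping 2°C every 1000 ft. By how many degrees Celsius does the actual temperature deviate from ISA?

ISA+32°C

ISA temperature at 11000 ft = 15 − 2 × (11000/1000) = -7°C.
Deviation = OAT − ISA = 25 − (-7) = +32°C.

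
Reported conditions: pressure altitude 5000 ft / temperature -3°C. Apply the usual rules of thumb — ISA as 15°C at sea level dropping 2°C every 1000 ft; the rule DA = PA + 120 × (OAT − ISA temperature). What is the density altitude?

4040 ft

ISA temperature at 5000 ft = 15 − 2 × (5000/1000) = 5°C.
ISA deviation = -3 − 5 = -8°C.
Density altitude = 5000 + 120 × (-8) = 5000 + (-960) = 4040 ft.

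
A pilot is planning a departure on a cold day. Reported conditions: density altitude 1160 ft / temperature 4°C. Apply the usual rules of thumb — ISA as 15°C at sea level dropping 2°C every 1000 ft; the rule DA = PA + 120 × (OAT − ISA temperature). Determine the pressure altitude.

2000 ft

DA = PA + 120 × (OAT − (15 − 2·PA/1000)) = PA + 120·OAT − 1800 + 0.24·PA = 1.24·PA + 120·OAT − 1800.
So 1.24·PA = 1160 − 120 × 4 + 1800 = 2480.
PA = 2480 / 1.24 = 2000 ft.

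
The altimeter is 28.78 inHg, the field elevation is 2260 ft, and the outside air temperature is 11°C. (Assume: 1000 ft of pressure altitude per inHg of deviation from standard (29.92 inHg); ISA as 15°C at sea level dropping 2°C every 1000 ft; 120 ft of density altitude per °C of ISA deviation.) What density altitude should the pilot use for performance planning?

Pressure altitude = 2260 + (29.92 − 28.78) × 1000 = 2260 + (+1140) = 3400 ft.
ISA temperature at 3400 ft = 15 − 2 × (3400/1000) = 8.2°C.
ISA deviation = 11 − 8.2 = +2.8°C.
Density altitude = 3400 + 120 × (2.8) = 3736 ft.

3736 ft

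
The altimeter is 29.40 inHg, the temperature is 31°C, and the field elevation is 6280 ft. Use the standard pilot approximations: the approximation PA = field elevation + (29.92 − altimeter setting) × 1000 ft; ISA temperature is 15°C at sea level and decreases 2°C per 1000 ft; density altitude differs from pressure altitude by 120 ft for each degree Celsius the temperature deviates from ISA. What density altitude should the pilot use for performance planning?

Pressure altitude = 6280 + (29.92 − 29.40) × 1000 = 6280 + (+520) = 6800 ft.
ISA temperature at 6800 ft = 15 − 2 × (6800/1000) = 1.4°C.
ISA deviation = 31 − 1.4 = +29.6°C.
Density altitude = 6800 + 120 × (29.6) = 10352 ft.

10352 ft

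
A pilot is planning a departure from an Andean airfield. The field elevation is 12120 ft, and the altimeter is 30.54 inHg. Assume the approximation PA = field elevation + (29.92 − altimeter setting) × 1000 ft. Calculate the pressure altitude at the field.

11500 ft

Pressure correction = (29.92 − 30.54) × 1000 = -620 ft.
Pressure altitude = 12120 + (-620) = 11500 ft.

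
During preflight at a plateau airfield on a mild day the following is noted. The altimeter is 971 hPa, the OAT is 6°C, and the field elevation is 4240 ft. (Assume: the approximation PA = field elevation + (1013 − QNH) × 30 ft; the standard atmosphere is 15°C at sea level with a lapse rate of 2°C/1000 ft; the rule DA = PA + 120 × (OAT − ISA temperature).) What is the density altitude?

5740 ft

Pressure altitude = 4240 + (1013 − 971) × 30 = 4240 + (+1260) = 5500 ft.
ISA temperature at 5500 ft = 15 − 2 × (5500/1000) = 4°C.
ISA deviation = 6 − 4 = +2°C.
Density altitude = 5500 + 120 × (2) = 5740 ft.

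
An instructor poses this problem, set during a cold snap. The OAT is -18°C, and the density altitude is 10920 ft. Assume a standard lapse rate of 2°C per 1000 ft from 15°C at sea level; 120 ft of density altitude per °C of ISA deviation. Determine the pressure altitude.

DA = PA + 120 × (OAT − (15 − 2·PA/1000)) = PA + 120·OAT − 1800 + 0.24·PA = 1.24·PA + 120·OAT − 1800.
So 1.24·PA = 10920 − 120 × (-18) + 1800 = 14880.
PA = 14880 / 1.24 = 12000 ft.

12000 ft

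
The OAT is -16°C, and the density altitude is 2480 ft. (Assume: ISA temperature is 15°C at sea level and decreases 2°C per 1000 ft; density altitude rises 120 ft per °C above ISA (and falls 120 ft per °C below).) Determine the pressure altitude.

5000 ft

DA = PA + 120 × (OAT − (15 − 2·PA/1000)) = PA + 120·OAT − 1800 + 0.24·PA = 1.24·PA + 120·OAT − 1800.
So 1.24·PA = 2480 − 120 × (-16) + 1800 = 6200.
PA = 6200 / 1.24 = 5000 ft.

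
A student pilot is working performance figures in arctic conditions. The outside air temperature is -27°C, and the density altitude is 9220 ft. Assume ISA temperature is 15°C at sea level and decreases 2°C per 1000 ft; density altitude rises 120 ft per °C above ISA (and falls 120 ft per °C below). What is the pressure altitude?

DA = PA + 120 × (OAT − (15 − 2·PA/1000)) = PA + 120·OAT − 1800 + 0.24·PA = 1.24·PA + 120·OAT − 1800.
So 1.24·PA = 9220 − 120 × (-27) + 1800 = 14260.
PA = 14260 / 1.24 = 11500 ft.

11500 ft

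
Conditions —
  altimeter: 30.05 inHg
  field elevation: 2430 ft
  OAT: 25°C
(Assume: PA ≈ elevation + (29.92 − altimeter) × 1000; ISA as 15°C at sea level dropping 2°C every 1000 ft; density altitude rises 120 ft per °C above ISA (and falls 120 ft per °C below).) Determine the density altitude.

4052 ft

Pressure altitude = 2430 + (29.92 − 30.05) × 1000 = 2430 + (-130) = 2300 ft.
ISA temperature at 2300 ft = 15 − 2 × (2300/1000) = 10.4°C.
ISA deviation = 25 − 10.4 = +14.6°C.
Density altitude = 2300 + 120 × (14.6) = 4052 ft.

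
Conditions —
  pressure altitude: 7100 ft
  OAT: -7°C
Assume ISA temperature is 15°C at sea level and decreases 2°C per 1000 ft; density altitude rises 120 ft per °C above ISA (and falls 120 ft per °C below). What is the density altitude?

ISA temperature at 7100 ft = 15 − 2 × (7100/1000) = 0.8°C.
ISA deviation = -7 − 0.8 = -7.8°C.
Density altitude = 7100 + 120 × (-7.8) = 7100 + (-936) = 6164 ft.

6164 ft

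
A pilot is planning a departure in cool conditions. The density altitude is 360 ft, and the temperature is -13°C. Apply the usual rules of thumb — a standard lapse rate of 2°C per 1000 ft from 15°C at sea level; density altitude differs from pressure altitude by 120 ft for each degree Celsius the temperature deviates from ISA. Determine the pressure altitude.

DA = PA + 120 × (OAT − (15 − 2·PA/1000)) = PA + 120·OAT − 1800 + 0.24·PA = 1.24·PA + 120·OAT − 1800.
So 1.24·PA = 360 − 120 × (-13) + 1800 = 3720.
PA = 3720 / 1.24 = 3000 ft.

3000 ft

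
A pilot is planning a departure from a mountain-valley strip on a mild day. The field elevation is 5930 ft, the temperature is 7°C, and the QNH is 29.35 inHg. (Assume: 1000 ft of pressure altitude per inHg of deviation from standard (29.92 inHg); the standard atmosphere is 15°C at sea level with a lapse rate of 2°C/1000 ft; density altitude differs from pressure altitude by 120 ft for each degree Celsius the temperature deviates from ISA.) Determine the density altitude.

7100 ft

Pressure altitude = 5930 + (29.92 − 29.35) × 1000 = 5930 + (+570) = 6500 ft.
ISA temperature at 6500 ft = 15 − 2 × (6500/1000) = 2°C.
ISA deviation = 7 − 2 = +5°C.
Density altitude = 6500 + 120 × (5) = 7100 ft.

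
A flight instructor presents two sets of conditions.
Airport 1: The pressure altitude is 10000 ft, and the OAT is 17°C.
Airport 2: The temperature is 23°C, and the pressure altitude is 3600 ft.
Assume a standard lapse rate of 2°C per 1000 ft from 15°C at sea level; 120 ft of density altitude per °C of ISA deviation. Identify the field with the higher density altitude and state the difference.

Airport 1: ISA temp = -5°C, deviation +22°C, DA = 10000 + 120 × 22 = 12640 ft.
Airport 2: ISA temp = 7.8°C, deviation +15.2°C, DA = 3600 + 120 × 15.2 = 5424 ft.
Airport 1 is higher by 12640 − 5424 = 7216 ft.

Airport 1 by 7216 ft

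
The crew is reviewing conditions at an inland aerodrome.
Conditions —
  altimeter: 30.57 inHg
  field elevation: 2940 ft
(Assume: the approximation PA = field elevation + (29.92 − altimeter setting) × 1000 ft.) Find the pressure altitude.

2290 ft

Pressure correction = (29.92 − 30.57) × 1000 = -650 ft.
Pressure altitude = 2940 + (-650) = 2290 ft.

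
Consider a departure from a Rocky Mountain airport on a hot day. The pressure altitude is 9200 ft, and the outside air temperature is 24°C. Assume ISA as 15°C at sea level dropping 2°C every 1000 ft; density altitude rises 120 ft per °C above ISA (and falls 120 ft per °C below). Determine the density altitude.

ISA temperature at 9200 ft = 15 − 2 × (9200/1000) = -3.4°C.
ISA deviation = 24 − (-3.4) = +27.4°C.
Density altitude = 9200 + 120 × (27.4) = 9200 + (+3288) = 12488 ft.

12488 ft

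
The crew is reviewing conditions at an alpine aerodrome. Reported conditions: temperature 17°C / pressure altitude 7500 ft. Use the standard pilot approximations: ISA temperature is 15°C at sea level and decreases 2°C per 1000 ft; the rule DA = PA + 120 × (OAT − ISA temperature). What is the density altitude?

ISA temperature at 7500 ft = 15 − 2 × (7500/1000) = 0°C.
ISA deviation = 17 − 0 = +17°C.
Density altitude = 7500 + 120 × (17) = 7500 + (+2040) = 9540 ft.

9540 ft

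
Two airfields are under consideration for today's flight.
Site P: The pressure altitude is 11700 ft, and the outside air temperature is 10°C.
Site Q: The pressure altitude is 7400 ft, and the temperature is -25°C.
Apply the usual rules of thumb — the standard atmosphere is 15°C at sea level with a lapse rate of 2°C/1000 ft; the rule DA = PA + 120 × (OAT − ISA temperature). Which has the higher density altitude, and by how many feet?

Site P by 9532 ft

Site P: ISA temp = -8.4°C, deviation +18.4°C, DA = 11700 + 120 × 18.4 = 13908 ft.
Site Q: ISA temp = 0.2°C, deviation -25.2°C, DA = 7400 + 120 × (-25.2) = 4376 ft.
Site P is higher by 13908 − 4376 = 9532 ft.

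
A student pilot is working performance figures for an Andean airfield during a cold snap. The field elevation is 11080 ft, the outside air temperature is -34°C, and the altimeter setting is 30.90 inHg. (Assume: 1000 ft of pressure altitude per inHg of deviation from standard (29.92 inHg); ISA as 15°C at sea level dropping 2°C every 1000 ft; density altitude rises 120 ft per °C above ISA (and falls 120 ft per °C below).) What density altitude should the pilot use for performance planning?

6644 ft

Pressure altitude = 11080 + (29.92 − 30.90) × 1000 = 11080 + (-980) = 10100 ft.
ISA temperature at 10100 ft = 15 − 2 × (10100/1000) = -5.2°C.
ISA deviation = -34 − (-5.2) = -28.8°C.
Density altitude = 10100 + 120 × (-28.8) = 6644 ft.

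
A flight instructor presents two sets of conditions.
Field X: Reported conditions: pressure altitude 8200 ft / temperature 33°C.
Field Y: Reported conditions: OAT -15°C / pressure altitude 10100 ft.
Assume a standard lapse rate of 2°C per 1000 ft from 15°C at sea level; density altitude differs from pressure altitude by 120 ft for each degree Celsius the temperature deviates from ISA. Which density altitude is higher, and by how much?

Field X by 3404 ft

Field X: ISA temp = -1.4°C, deviation +34.4°C, DA = 8200 + 120 × 34.4 = 12328 ft.
Field Y: ISA temp = -5.2°C, deviation -9.8°C, DA = 10100 + 120 × (-9.8) = 8924 ft.
Field X is higher by 12328 − 8924 = 3404 ft.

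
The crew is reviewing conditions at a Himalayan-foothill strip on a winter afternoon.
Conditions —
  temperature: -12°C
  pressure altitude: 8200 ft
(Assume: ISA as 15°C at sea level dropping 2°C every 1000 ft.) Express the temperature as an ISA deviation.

ISA-10.6°C

ISA temperature at 8200 ft = 15 − 2 × (8200/1000) = -1.4°C.
Deviation = OAT − ISA = -12 − (-1.4) = -10.6°C.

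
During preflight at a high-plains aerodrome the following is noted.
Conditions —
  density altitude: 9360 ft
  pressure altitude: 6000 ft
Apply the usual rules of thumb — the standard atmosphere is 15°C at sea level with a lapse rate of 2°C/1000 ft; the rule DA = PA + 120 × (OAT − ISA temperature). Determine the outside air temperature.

Density altitude − pressure altitude = 9360 − 6000 = +3360 ft.
At 120 ft/°C that is an ISA deviation of 3360/120 = +28°C.
ISA temperature at 6000 ft = 15 − 2 × (6000/1000) = 3°C.
OAT = ISA + deviation = 3 + (+28) = 31°C.

31°C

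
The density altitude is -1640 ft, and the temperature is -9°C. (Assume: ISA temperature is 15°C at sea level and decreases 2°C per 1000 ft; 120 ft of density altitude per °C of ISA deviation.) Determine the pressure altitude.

DA = PA + 120 × (OAT − (15 − 2·PA/1000)) = PA + 120·OAT − 1800 + 0.24·PA = 1.24·PA + 120·OAT − 1800.
So 1.24·PA = -1640 − 120 × (-9) + 1800 = 1240.
PA = 1240 / 1.24 = 1000 ft.

1000 ft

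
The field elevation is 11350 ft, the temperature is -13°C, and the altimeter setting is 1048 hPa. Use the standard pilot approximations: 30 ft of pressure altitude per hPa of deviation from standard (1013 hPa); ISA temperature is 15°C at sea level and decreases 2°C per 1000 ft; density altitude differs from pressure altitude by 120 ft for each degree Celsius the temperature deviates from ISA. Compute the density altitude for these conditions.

9412 ft

Pressure altitude = 11350 + (1013 − 1048) × 30 = 11350 + (-1050) = 10300 ft.
ISA temperature at 10300 ft = 15 − 2 × (10300/1000) = -5.6°C.
ISA deviation = -13 − (-5.6) = -7.4°C.
Density altitude = 10300 + 120 × (-7.4) = 9412 ft.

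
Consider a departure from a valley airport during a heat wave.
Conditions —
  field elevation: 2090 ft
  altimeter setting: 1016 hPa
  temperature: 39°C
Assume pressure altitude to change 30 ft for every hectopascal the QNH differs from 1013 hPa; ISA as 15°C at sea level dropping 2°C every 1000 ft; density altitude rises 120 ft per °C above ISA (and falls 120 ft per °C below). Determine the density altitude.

5360 ft

Pressure altitude = 2090 + (1013 − 1016) × 30 = 2090 + (-90) = 2000 ft.
ISA temperature at 2000 ft = 15 − 2 × (2000/1000) = 11°C.
ISA deviation = 39 − 11 = +28°C.
Density altitude = 2000 + 120 × (28) = 5360 ft.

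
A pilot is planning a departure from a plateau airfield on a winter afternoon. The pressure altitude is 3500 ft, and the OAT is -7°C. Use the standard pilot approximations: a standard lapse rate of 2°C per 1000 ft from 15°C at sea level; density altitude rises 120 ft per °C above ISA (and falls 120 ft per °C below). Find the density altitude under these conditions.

ISA temperature at 3500 ft = 15 − 2 × (3500/1000) = 8°C.
ISA deviation = -7 − 8 = -15°C.
Density altitude = 3500 + 120 × (-15) = 3500 + (-1800) = 1700 ft.

1700 ft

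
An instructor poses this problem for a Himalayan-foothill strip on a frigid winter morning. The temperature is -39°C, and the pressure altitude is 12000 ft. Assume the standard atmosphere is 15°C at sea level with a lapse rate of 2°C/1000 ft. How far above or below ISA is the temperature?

ISA temperature at 12000 ft = 15 − 2 × (12000/1000) = -9°C.
Deviation = OAT − ISA = -39 − (-9) = -30°C.

ISA-30°C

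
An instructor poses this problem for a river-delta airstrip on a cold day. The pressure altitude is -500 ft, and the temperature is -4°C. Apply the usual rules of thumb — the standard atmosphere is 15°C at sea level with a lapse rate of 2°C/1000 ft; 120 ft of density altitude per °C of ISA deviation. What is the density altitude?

ISA temperature at -500 ft = 15 − 2 × (-500/1000) = 16°C.
ISA deviation = -4 − 16 = -20°C.
Density altitude = -500 + 120 × (-20) = -500 + (-2400) = -2900 ft.

-2900 ft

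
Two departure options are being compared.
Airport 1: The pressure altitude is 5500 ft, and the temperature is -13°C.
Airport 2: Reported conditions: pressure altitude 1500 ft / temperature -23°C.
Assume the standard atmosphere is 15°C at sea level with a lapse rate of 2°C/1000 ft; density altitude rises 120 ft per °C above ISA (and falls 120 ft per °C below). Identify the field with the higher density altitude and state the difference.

Airport 1 by 6160 ft

Airport 1: ISA temp = 4°C, deviation -17°C, DA = 5500 + 120 × (-17) = 3460 ft.
Airport 2: ISA temp = 12°C, deviation -35°C, DA = 1500 + 120 × (-35) = -2700 ft.
Airport 1 is higher by 3460 − (-2700) = 6160 ft.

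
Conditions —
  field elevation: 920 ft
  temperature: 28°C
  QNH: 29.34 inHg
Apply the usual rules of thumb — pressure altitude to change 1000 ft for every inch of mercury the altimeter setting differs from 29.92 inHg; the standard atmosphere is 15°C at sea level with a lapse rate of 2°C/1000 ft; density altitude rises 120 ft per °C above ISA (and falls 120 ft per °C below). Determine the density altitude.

Pressure altitude = 920 + (29.92 − 29.34) × 1000 = 920 + (+580) = 1500 ft.
ISA temperature at 1500 ft = 15 − 2 × (1500/1000) = 12°C.
ISA deviation = 28 − 12 = +16°C.
Density altitude = 1500 + 120 × (16) = 3420 ft.

3420 ft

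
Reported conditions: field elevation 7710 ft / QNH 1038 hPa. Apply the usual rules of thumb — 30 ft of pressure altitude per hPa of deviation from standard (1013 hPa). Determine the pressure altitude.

Pressure correction = (1013 − 1038) × 30 = -750 ft.
Pressure altitude = 7710 + (-750) = 6960 ft.

6960 ft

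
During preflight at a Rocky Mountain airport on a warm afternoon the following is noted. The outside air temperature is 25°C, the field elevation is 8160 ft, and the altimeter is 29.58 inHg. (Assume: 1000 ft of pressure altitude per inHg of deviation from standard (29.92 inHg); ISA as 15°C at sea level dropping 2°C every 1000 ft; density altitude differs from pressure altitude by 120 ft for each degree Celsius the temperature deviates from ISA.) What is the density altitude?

Pressure altitude = 8160 + (29.92 − 29.58) × 1000 = 8160 + (+340) = 8500 ft.
ISA temperature at 8500 ft = 15 − 2 × (8500/1000) = -2°C.
ISA deviation = 25 − (-2) = +27°C.
Density altitude = 8500 + 120 × (27) = 11740 ft.

11740 ft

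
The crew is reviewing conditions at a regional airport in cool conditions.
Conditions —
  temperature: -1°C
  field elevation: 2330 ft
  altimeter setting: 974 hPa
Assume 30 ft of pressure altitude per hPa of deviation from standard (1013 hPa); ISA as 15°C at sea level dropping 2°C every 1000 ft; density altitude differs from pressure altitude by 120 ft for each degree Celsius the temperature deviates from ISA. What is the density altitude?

2420 ft

Pressure altitude = 2330 + (1013 − 974) × 30 = 2330 + (+1170) = 3500 ft.
ISA temperature at 3500 ft = 15 − 2 × (3500/1000) = 8°C.
ISA deviation = -1 − 8 = -9°C.
Density altitude = 3500 + 120 × (-9) = 2420 ft.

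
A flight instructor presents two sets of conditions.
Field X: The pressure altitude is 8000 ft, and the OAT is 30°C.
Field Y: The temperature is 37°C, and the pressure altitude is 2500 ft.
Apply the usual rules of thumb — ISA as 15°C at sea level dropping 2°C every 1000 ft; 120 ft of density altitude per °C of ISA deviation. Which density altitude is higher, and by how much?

Field X: ISA temp = -1°C, deviation +31°C, DA = 8000 + 120 × 31 = 11720 ft.
Field Y: ISA temp = 10°C, deviation +27°C, DA = 2500 + 120 × 27 = 5740 ft.
Field X is higher by 11720 − 5740 = 5980 ft.

Field X by 5980 ft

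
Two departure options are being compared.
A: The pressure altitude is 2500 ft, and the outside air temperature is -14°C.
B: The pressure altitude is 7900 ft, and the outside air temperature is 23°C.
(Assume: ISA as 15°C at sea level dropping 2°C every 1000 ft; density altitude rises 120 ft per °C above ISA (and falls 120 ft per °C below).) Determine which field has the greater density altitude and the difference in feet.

A: ISA temp = 10°C, deviation -24°C, DA = 2500 + 120 × (-24) = -380 ft.
B: ISA temp = -0.8°C, deviation +23.8°C, DA = 7900 + 120 × 23.8 = 10756 ft.
B is higher by 10756 − (-380) = 11136 ft.

B by 11136 ft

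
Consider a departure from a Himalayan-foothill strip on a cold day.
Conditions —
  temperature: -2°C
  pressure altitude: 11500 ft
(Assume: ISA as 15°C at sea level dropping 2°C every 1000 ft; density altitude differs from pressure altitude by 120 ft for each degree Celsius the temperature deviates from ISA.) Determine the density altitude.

ISA temperature at 11500 ft = 15 − 2 × (11500/1000) = -8°C.
ISA deviation = -2 − (-8) = +6°C.
Density altitude = 11500 + 120 × (6) = 11500 + (+720) = 12220 ft.

12220 ft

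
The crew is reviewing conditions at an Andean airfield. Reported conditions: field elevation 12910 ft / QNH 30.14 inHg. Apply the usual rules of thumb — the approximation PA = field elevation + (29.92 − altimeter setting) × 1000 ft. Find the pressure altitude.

Pressure correction = (29.92 − 30.14) × 1000 = -220 ft.
Pressure altitude = 12910 + (-220) = 12690 ft.

12690 ft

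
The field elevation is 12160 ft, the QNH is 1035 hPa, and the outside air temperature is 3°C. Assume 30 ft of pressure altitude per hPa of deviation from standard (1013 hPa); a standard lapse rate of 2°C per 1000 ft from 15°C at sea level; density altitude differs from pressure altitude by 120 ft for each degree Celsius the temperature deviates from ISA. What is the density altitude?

12820 ft

Pressure altitude = 12160 + (1013 − 1035) × 30 = 12160 + (-660) = 11500 ft.
ISA temperature at 11500 ft = 15 − 2 × (11500/1000) = -8°C.
ISA deviation = 3 − (-8) = +11°C.
Density altitude = 11500 + 120 × (11) = 12820 ft.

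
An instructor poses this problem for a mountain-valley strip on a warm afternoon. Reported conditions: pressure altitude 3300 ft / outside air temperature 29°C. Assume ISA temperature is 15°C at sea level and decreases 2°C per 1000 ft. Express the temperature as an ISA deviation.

ISA temperature at 3300 ft = 15 − 2 × (3300/1000) = 8.4°C.
Deviation = OAT − ISA = 29 − 8.4 = +20.6°C.

ISA+20.6°C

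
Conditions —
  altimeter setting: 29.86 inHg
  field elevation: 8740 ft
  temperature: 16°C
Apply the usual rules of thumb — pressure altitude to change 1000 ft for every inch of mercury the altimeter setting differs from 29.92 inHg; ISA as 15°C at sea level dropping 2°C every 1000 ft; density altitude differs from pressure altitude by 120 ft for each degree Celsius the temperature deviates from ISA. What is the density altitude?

11032 ft

Pressure altitude = 8740 + (29.92 − 29.86) × 1000 = 8740 + (+60) = 8800 ft.
ISA temperature at 8800 ft = 15 − 2 × (8800/1000) = -2.6°C.
ISA deviation = 16 − (-2.6) = +18.6°C.
Density altitude = 8800 + 120 × (18.6) = 11032 ft.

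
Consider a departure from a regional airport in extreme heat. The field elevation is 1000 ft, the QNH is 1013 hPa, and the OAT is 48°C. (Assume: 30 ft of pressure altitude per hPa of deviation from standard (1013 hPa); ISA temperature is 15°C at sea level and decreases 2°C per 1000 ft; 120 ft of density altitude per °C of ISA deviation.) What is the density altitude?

Pressure altitude = 1000 + (1013 − 1013) × 30 = 1000 + (0) = 1000 ft.
ISA temperature at 1000 ft = 15 − 2 × (1000/1000) = 13°C.
ISA deviation = 48 − 13 = +35°C.
Density altitude = 1000 + 120 × (35) = 5200 ft.

5200 ft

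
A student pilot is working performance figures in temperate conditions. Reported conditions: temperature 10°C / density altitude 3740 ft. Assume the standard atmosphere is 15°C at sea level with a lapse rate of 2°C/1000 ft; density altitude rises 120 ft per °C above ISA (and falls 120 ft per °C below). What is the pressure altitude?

3500 ft

DA = PA + 120 × (OAT − (15 − 2·PA/1000)) = PA + 120·OAT − 1800 + 0.24·PA = 1.24·PA + 120·OAT − 1800.
So 1.24·PA = 3740 − 120 × 10 + 1800 = 4340.
PA = 4340 / 1.24 = 3500 ft.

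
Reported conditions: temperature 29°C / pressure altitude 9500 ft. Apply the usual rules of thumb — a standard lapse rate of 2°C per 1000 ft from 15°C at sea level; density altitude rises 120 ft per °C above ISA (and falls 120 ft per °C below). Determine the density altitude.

ISA temperature at 9500 ft = 15 − 2 × (9500/1000) = -4°C.
ISA deviation = 29 − (-4) = +33°C.
Density altitude = 9500 + 120 × (33) = 9500 + (+3960) = 13460 ft.

13460 ft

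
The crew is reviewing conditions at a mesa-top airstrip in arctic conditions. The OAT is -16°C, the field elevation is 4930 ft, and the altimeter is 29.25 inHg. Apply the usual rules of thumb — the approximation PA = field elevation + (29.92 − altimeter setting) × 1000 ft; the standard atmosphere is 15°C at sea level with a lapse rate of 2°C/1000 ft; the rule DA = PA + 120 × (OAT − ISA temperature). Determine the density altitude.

Pressure altitude = 4930 + (29.92 − 29.25) × 1000 = 4930 + (+670) = 5600 ft.
ISA temperature at 5600 ft = 15 − 2 × (5600/1000) = 3.8°C.
ISA deviation = -16 − 3.8 = -19.8°C.
Density altitude = 5600 + 120 × (-19.8) = 3224 ft.

3224 ft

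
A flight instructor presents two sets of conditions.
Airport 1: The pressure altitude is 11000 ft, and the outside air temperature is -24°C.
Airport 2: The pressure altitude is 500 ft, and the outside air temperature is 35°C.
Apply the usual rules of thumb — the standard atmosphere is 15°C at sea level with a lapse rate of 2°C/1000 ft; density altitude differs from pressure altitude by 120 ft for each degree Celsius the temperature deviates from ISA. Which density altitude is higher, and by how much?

Airport 1: ISA temp = -7°C, deviation -17°C, DA = 11000 + 120 × (-17) = 8960 ft.
Airport 2: ISA temp = 14°C, deviation +21°C, DA = 500 + 120 × 21 = 3020 ft.
Airport 1 is higher by 8960 − 3020 = 5940 ft.

Airport 1 by 5940 ft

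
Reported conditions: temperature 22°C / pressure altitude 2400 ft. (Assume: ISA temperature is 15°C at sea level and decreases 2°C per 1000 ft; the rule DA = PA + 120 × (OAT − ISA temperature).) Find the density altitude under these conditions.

ISA temperature at 2400 ft = 15 − 2 × (2400/1000) = 10.2°C.
ISA deviation = 22 − 10.2 = +11.8°C.
Density altitude = 2400 + 120 × (11.8) = 2400 + (+1416) = 3816 ft.

3816 ft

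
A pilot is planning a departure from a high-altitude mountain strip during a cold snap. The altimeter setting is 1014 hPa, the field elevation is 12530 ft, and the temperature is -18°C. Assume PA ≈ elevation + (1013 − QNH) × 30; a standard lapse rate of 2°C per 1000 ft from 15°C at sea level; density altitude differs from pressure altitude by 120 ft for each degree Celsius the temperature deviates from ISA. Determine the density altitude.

11540 ft

Pressure altitude = 12530 + (1013 − 1014) × 30 = 12530 + (-30) = 12500 ft.
ISA temperature at 12500 ft = 15 − 2 × (12500/1000) = -10°C.
ISA deviation = -18 − (-10) = -8°C.
Density altitude = 12500 + 120 × (-8) = 11540 ft.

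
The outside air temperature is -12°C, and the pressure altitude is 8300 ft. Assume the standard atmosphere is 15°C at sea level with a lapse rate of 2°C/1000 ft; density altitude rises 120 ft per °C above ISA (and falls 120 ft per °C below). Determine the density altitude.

ISA temperature at 8300 ft = 15 − 2 × (8300/1000) = -1.6°C.
ISA deviation = -12 − (-1.6) = -10.4°C.
Density altitude = 8300 + 120 × (-10.4) = 8300 + (-1248) = 7052 ft.

7052 ft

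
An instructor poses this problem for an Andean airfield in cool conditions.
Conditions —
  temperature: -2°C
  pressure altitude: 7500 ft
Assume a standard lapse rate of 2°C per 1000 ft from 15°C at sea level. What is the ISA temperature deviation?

ISA-2°C

ISA temperature at 7500 ft = 15 − 2 × (7500/1000) = 0°C.
Deviation = OAT − ISA = -2 − 0 = -2°C.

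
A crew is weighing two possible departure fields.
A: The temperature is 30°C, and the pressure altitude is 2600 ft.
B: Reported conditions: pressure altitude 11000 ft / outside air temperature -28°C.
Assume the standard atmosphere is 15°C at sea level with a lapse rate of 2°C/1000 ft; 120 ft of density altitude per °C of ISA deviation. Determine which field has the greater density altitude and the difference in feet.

B by 3456 ft

A: ISA temp = 9.8°C, deviation +20.2°C, DA = 2600 + 120 × 20.2 = 5024 ft.
B: ISA temp = -7°C, deviation -21°C, DA = 11000 + 120 × (-21) = 8480 ft.
B is higher by 8480 − 5024 = 3456 ft.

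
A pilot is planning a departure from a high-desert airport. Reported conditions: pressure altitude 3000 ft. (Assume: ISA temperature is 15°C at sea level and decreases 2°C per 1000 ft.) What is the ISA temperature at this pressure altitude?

9°C

ISA temperature = 15 − 2 × (3000/1000) = 15 − 6 = 9°C.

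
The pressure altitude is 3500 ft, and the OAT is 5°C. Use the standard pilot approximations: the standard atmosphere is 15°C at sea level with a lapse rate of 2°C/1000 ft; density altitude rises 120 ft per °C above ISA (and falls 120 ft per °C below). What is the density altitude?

ISA temperature at 3500 ft = 15 − 2 × (3500/1000) = 8°C.
ISA deviation = 5 − 8 = -3°C.
Density altitude = 3500 + 120 × (-3) = 3500 + (-360) = 3140 ft.

3140 ft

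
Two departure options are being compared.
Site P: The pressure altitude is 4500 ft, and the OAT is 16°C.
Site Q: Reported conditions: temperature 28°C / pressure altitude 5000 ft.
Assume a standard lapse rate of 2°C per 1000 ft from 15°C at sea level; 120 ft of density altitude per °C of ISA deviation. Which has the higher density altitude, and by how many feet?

Site Q by 2060 ft

Site P: ISA temp = 6°C, deviation +10°C, DA = 4500 + 120 × 10 = 5700 ft.
Site Q: ISA temp = 5°C, deviation +23°C, DA = 5000 + 120 × 23 = 7760 ft.
Site Q is higher by 7760 − 5700 = 2060 ft.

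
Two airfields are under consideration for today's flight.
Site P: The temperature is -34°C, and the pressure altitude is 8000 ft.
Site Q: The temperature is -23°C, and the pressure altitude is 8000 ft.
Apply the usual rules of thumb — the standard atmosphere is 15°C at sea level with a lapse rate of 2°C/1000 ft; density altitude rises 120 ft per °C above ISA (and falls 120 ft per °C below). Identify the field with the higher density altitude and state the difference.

Site Q by 1320 ft

Site P: ISA temp = -1°C, deviation -33°C, DA = 8000 + 120 × (-33) = 4040 ft.
Site Q: ISA temp = -1°C, deviation -22°C, DA = 8000 + 120 × (-22) = 5360 ft.
Site Q is higher by 5360 − 4040 = 1320 ft.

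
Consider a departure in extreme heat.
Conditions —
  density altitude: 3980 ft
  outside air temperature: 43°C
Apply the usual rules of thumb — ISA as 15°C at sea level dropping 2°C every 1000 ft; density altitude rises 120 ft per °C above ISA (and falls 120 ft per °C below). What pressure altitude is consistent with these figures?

DA = PA + 120 × (OAT − (15 − 2·PA/1000)) = PA + 120·OAT − 1800 + 0.24·PA = 1.24·PA + 120·OAT − 1800.
So 1.24·PA = 3980 − 120 × 43 + 1800 = 620.
PA = 620 / 1.24 = 500 ft.

500 ft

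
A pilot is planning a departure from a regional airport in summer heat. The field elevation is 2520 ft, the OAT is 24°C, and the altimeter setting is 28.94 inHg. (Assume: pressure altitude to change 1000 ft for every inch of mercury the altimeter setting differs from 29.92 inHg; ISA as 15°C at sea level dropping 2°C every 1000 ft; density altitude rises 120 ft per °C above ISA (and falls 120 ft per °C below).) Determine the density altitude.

5420 ft

Pressure altitude = 2520 + (29.92 − 28.94) × 1000 = 2520 + (+980) = 3500 ft.
ISA temperature at 3500 ft = 15 − 2 × (3500/1000) = 8°C.
ISA deviation = 24 − 8 = +16°C.
Density altitude = 3500 + 120 × (16) = 5420 ft.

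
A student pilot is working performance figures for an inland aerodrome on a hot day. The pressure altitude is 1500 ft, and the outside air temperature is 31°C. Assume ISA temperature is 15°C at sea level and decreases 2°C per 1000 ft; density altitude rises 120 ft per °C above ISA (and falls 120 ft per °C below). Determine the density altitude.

3780 ft

ISA temperature at 1500 ft = 15 − 2 × (1500/1000) = 12°C.
ISA deviation = 31 − 12 = +19°C.
Density altitude = 1500 + 120 × (19) = 1500 + (+2280) = 3780 ft.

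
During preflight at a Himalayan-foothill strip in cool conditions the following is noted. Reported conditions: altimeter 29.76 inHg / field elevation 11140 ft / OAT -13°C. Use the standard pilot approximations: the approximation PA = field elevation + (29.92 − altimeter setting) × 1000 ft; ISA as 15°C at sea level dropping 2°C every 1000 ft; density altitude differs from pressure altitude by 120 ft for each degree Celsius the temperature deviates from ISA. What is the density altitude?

Pressure altitude = 11140 + (29.92 − 29.76) × 1000 = 11140 + (+160) = 11300 ft.
ISA temperature at 11300 ft = 15 − 2 × (11300/1000) = -7.6°C.
ISA deviation = -13 − (-7.6) = -5.4°C.
Density altitude = 11300 + 120 × (-5.4) = 10652 ft.

10652 ft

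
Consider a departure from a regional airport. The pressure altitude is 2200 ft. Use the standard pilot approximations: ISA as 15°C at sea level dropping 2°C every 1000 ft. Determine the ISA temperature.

10.6°C

ISA temperature = 15 − 2 × (2200/1000) = 15 − 4.4 = 10.6°C.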